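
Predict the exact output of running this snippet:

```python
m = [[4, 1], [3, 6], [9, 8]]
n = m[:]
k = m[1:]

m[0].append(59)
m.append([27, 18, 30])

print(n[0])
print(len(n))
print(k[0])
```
[4, 1, 59]
3
[3, 6]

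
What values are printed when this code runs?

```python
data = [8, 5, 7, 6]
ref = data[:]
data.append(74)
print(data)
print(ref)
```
[8, 5, 7, 6, 74]
[8, 5, 7, 6]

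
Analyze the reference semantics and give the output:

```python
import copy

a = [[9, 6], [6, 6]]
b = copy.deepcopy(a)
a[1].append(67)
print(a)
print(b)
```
[[9, 6], [6, 6, 67]]
[[9, 6], [6, 6]]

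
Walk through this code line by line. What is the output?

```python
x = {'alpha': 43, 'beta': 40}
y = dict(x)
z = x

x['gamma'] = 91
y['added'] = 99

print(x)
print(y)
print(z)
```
{'alpha': 43, 'beta': 40, 'gamma': 91}
{'alpha': 43, 'beta': 40, 'added': 99}
{'alpha': 43, 'beta': 40, 'gamma': 91}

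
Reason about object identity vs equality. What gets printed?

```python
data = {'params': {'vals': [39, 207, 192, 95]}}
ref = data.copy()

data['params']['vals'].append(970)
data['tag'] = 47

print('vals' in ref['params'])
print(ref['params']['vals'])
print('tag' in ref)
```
True
[39, 207, 192, 95, 970]
False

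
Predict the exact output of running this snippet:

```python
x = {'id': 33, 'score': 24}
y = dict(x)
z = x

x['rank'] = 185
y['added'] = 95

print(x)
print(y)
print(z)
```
{'id': 33, 'score': 24, 'rank': 185}
{'id': 33, 'score': 24, 'added': 95}
{'id': 33, 'score': 24, 'rank': 185}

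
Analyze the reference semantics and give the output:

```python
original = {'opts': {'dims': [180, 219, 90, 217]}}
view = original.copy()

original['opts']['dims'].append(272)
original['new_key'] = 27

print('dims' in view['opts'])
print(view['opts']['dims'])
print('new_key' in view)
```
True
[180, 219, 90, 217, 272]
False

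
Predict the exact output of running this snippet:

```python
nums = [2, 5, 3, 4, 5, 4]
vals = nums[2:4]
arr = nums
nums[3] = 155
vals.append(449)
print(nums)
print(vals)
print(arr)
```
[2, 5, 3, 155, 5, 4]
[3, 4, 449]
[2, 5, 3, 155, 5, 4]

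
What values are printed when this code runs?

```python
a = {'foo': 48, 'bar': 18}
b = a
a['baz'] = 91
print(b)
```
{'foo': 48, 'bar': 18, 'baz': 91}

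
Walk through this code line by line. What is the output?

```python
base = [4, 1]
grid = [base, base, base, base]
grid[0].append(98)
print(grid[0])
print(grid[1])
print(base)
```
[4, 1, 98]
[4, 1, 98]
[4, 1, 98]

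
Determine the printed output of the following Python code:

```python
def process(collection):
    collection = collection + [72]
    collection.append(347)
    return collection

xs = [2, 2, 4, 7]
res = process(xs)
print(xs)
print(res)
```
[2, 2, 4, 7]
[2, 2, 4, 7, 72, 347]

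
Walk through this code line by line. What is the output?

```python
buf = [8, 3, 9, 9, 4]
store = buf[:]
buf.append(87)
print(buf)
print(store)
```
[8, 3, 9, 9, 4, 87]
[8, 3, 9, 9, 4]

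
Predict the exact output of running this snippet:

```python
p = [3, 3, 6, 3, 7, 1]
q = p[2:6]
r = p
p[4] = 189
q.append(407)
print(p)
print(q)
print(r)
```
[3, 3, 6, 3, 189, 1]
[6, 3, 7, 1, 407]
[3, 3, 6, 3, 189, 1]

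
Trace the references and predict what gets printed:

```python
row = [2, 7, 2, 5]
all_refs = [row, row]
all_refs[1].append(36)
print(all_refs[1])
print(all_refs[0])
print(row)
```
[2, 7, 2, 5, 36]
[2, 7, 2, 5, 36]
[2, 7, 2, 5, 36]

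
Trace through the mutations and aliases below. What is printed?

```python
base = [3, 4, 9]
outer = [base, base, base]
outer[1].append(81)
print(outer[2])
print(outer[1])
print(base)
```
[3, 4, 9, 81]
[3, 4, 9, 81]
[3, 4, 9, 81]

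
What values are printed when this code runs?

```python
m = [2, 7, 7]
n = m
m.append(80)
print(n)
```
[2, 7, 7, 80]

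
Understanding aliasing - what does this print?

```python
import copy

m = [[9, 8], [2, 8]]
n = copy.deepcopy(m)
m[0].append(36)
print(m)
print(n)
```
[[9, 8, 36], [2, 8]]
[[9, 8], [2, 8]]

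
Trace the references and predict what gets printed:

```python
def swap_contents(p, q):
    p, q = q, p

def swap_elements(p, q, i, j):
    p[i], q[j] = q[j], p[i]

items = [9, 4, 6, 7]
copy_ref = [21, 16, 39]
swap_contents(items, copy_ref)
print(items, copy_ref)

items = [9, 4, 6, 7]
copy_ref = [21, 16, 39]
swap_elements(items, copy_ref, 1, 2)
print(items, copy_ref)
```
[9, 4, 6, 7] [21, 16, 39]
[9, 39, 6, 7] [21, 16, 4]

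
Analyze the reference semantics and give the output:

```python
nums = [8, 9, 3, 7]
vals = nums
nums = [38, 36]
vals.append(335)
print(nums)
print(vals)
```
[38, 36]
[8, 9, 3, 7, 335]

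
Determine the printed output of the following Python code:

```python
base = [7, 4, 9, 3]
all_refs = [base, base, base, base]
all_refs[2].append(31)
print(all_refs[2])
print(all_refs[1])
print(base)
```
[7, 4, 9, 3, 31]
[7, 4, 9, 3, 31]
[7, 4, 9, 3, 31]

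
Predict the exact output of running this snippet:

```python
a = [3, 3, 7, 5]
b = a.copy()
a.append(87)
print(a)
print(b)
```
[3, 3, 7, 5, 87]
[3, 3, 7, 5]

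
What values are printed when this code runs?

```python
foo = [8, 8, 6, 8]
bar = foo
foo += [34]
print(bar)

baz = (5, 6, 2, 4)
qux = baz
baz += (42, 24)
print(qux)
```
[8, 8, 6, 8, 34]
(5, 6, 2, 4)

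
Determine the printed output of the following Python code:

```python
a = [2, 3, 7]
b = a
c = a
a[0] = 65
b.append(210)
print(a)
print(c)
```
[65, 3, 7, 210]
[65, 3, 7, 210]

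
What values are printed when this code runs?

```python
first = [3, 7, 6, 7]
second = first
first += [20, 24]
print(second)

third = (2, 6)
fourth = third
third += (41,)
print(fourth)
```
[3, 7, 6, 7, 20, 24]
(2, 6)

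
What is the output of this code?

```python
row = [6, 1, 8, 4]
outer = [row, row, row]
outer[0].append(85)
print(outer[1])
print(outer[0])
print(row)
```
[6, 1, 8, 4, 85]
[6, 1, 8, 4, 85]
[6, 1, 8, 4, 85]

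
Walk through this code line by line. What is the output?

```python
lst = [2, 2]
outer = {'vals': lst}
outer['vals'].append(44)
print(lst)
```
[2, 2, 44]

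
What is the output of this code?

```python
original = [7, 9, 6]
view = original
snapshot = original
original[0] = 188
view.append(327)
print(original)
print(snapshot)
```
[188, 9, 6, 327]
[188, 9, 6, 327]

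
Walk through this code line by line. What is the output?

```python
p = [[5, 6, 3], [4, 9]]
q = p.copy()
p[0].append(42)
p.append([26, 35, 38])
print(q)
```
[[5, 6, 3, 42], [4, 9]]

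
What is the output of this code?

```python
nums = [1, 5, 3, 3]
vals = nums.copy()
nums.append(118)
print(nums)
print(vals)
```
[1, 5, 3, 3, 118]
[1, 5, 3, 3]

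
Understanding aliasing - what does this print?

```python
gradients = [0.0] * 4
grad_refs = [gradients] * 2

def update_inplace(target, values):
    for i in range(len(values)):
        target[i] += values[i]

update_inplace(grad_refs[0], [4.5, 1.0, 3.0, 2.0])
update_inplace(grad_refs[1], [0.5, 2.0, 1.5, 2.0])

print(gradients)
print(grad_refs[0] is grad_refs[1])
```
[5.0, 3.0, 4.5, 4.0]
True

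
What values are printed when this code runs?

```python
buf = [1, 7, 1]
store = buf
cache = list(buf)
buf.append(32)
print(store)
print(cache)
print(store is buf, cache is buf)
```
[1, 7, 1, 32]
[1, 7, 1]
True False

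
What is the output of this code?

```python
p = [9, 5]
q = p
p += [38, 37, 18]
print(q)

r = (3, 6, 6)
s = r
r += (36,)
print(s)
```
[9, 5, 38, 37, 18]
(3, 6, 6)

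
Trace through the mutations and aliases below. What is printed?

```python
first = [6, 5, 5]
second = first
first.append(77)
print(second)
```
[6, 5, 5, 77]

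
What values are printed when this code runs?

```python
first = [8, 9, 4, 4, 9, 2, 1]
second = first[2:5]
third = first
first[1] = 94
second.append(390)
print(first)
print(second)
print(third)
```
[8, 94, 4, 4, 9, 2, 1]
[4, 4, 9, 390]
[8, 94, 4, 4, 9, 2, 1]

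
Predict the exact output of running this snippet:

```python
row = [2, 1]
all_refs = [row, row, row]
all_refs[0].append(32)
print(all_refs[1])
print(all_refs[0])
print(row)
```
[2, 1, 32]
[2, 1, 32]
[2, 1, 32]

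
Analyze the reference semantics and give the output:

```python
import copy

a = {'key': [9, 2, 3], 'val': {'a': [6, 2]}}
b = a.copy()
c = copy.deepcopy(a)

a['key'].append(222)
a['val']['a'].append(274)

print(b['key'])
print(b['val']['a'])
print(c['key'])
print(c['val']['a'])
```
[9, 2, 3, 222]
[6, 2, 274]
[9, 2, 3]
[6, 2]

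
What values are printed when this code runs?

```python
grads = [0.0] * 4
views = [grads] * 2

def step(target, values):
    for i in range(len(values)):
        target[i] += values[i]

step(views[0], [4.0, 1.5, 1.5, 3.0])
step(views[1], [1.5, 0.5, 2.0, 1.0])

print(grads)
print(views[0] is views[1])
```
[5.5, 2.0, 3.5, 4.0]
True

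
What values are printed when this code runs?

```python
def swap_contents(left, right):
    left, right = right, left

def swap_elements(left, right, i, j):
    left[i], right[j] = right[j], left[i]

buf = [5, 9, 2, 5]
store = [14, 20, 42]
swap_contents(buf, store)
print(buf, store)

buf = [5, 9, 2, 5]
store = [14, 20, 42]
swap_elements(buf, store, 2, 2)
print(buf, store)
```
[5, 9, 2, 5] [14, 20, 42]
[5, 9, 42, 5] [14, 20, 2]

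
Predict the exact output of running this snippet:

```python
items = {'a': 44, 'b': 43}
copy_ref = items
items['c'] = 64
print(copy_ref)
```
{'a': 44, 'b': 43, 'c': 64}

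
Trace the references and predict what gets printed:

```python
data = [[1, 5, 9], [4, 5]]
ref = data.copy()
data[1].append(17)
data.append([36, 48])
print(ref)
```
[[1, 5, 9], [4, 5, 17]]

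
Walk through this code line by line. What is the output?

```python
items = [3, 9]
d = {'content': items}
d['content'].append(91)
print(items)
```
[3, 9, 91]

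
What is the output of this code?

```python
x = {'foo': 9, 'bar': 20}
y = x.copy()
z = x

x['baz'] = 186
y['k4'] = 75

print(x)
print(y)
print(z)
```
{'foo': 9, 'bar': 20, 'baz': 186}
{'foo': 9, 'bar': 20, 'k4': 75}
{'foo': 9, 'bar': 20, 'baz': 186}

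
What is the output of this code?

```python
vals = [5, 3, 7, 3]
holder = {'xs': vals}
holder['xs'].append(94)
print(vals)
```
[5, 3, 7, 3, 94]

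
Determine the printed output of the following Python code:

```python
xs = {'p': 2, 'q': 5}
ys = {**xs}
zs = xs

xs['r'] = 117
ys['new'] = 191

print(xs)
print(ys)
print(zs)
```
{'p': 2, 'q': 5, 'r': 117}
{'p': 2, 'q': 5, 'new': 191}
{'p': 2, 'q': 5, 'r': 117}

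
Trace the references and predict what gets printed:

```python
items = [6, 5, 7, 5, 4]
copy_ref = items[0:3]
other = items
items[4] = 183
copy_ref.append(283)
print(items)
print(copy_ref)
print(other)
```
[6, 5, 7, 5, 183]
[6, 5, 7, 283]
[6, 5, 7, 5, 183]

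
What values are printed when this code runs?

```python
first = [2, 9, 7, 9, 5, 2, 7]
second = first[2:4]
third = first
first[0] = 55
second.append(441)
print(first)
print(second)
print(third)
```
[55, 9, 7, 9, 5, 2, 7]
[7, 9, 441]
[55, 9, 7, 9, 5, 2, 7]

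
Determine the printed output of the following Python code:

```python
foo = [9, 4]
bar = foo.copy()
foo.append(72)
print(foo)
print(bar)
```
[9, 4, 72]
[9, 4]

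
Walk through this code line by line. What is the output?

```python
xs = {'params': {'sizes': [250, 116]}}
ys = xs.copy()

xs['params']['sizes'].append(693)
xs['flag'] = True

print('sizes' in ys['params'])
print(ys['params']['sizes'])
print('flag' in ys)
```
True
[250, 116, 693]
False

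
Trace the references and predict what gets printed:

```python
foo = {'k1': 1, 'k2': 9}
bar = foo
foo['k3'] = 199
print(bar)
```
{'k1': 1, 'k2': 9, 'k3': 199}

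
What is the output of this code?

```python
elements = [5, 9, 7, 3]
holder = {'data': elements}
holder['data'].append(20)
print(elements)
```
[5, 9, 7, 3, 20]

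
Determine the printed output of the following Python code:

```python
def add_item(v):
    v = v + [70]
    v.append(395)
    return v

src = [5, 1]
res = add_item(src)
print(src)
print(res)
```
[5, 1]
[5, 1, 70, 395]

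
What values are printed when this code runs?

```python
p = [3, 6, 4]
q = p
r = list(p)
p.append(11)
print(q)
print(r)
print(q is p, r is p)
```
[3, 6, 4, 11]
[3, 6, 4]
True False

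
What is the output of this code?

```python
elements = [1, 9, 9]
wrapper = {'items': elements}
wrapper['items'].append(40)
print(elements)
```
[1, 9, 9, 40]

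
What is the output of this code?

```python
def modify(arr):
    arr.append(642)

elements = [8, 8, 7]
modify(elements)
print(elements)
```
[8, 8, 7, 642]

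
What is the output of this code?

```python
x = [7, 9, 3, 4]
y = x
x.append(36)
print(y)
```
[7, 9, 3, 4, 36]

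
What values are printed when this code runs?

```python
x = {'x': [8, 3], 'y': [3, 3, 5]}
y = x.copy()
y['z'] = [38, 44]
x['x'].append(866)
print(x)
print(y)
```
{'x': [8, 3, 866], 'y': [3, 3, 5]}
{'x': [8, 3, 866], 'y': [3, 3, 5], 'z': [38, 44]}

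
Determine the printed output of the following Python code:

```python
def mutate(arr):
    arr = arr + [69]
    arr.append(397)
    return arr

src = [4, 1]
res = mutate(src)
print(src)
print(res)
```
[4, 1]
[4, 1, 69, 397]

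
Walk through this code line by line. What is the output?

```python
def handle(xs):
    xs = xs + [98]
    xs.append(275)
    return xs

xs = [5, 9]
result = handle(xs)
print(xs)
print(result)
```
[5, 9]
[5, 9, 98, 275]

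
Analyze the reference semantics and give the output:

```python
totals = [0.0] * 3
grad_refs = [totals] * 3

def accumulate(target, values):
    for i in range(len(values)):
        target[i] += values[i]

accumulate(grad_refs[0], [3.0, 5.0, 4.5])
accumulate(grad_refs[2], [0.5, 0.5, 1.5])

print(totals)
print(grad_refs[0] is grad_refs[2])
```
[3.5, 5.5, 6.0]
True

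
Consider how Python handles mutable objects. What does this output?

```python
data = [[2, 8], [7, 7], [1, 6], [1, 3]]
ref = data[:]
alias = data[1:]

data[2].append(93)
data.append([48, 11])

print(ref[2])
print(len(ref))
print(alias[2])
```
[1, 6, 93]
4
[1, 3]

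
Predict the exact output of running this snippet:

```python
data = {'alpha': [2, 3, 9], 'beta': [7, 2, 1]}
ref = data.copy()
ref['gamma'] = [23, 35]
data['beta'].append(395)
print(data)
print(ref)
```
{'alpha': [2, 3, 9], 'beta': [7, 2, 1, 395]}
{'alpha': [2, 3, 9], 'beta': [7, 2, 1, 395], 'gamma': [23, 35]}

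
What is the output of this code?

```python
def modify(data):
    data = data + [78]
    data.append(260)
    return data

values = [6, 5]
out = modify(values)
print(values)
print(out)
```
[6, 5]
[6, 5, 78, 260]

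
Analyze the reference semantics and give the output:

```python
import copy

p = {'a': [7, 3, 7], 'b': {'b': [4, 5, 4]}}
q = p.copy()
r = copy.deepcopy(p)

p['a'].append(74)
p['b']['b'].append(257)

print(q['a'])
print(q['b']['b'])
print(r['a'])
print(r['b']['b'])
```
[7, 3, 7, 74]
[4, 5, 4, 257]
[7, 3, 7]
[4, 5, 4]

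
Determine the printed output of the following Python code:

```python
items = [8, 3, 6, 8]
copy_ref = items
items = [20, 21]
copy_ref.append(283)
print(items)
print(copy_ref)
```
[20, 21]
[8, 3, 6, 8, 283]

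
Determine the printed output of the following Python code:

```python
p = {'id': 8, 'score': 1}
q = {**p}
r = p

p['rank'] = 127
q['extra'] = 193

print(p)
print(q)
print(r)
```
{'id': 8, 'score': 1, 'rank': 127}
{'id': 8, 'score': 1, 'extra': 193}
{'id': 8, 'score': 1, 'rank': 127}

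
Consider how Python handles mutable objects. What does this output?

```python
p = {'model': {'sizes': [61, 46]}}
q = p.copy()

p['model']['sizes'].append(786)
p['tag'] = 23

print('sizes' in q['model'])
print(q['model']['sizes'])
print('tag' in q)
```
True
[61, 46, 786]
False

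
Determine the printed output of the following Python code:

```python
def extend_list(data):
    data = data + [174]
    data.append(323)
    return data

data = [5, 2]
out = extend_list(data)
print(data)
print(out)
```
[5, 2]
[5, 2, 174, 323]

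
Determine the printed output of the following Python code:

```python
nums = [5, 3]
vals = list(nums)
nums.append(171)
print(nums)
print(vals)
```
[5, 3, 171]
[5, 3]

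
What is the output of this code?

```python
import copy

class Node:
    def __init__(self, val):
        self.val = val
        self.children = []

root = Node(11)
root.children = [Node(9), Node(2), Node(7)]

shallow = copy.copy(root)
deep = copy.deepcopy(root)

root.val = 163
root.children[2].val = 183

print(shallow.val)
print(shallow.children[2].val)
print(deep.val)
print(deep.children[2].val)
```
11
183
11
7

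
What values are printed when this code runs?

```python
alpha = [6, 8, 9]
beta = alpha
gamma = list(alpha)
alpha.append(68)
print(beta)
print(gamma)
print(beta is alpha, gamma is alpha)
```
[6, 8, 9, 68]
[6, 8, 9]
True False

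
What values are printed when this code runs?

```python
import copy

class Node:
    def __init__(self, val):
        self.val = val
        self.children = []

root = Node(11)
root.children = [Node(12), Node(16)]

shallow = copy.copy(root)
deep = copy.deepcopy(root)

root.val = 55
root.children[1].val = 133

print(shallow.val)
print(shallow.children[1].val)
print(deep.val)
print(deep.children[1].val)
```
11
133
11
16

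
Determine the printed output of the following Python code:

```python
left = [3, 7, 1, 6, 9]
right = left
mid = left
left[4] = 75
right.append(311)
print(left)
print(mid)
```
[3, 7, 1, 6, 75, 311]
[3, 7, 1, 6, 75, 311]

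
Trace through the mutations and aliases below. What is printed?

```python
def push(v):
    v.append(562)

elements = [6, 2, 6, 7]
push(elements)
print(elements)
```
[6, 2, 6, 7, 562]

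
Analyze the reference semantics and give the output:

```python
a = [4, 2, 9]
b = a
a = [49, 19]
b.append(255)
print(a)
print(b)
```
[49, 19]
[4, 2, 9, 255]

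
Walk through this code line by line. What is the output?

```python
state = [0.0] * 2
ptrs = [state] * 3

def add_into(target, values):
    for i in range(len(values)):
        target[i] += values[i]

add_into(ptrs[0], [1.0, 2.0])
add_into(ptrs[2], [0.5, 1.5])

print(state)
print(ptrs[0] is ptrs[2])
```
[1.5, 3.5]
True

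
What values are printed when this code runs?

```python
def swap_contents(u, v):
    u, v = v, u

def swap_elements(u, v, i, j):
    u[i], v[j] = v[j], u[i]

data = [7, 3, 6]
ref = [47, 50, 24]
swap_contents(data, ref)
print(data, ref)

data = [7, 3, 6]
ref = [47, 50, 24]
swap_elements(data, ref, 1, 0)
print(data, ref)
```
[7, 3, 6] [47, 50, 24]
[7, 47, 6] [3, 50, 24]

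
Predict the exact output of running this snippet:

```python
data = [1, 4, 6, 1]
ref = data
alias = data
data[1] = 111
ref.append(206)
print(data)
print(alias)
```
[1, 111, 6, 1, 206]
[1, 111, 6, 1, 206]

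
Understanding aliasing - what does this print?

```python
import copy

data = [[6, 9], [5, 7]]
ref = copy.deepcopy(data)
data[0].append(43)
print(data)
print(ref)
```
[[6, 9, 43], [5, 7]]
[[6, 9], [5, 7]]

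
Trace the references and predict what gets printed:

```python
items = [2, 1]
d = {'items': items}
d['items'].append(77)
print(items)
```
[2, 1, 77]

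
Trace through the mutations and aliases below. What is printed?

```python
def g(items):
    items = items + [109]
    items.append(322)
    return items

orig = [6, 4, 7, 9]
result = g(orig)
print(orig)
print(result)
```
[6, 4, 7, 9]
[6, 4, 7, 9, 109, 322]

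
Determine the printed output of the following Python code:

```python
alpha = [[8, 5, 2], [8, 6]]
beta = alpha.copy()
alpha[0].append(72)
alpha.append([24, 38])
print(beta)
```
[[8, 5, 2, 72], [8, 6]]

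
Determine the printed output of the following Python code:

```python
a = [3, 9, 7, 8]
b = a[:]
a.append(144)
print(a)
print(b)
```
[3, 9, 7, 8, 144]
[3, 9, 7, 8]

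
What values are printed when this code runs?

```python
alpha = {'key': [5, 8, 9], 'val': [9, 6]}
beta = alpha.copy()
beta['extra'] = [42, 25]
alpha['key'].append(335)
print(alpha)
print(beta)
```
{'key': [5, 8, 9, 335], 'val': [9, 6]}
{'key': [5, 8, 9, 335], 'val': [9, 6], 'extra': [42, 25]}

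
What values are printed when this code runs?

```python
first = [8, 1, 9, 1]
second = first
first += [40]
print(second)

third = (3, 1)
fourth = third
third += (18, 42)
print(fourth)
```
[8, 1, 9, 1, 40]
(3, 1)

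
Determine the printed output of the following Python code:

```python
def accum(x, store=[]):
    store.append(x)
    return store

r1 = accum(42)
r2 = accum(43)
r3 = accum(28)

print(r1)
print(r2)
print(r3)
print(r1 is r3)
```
[42, 43, 28]
[42, 43, 28]
[42, 43, 28]
True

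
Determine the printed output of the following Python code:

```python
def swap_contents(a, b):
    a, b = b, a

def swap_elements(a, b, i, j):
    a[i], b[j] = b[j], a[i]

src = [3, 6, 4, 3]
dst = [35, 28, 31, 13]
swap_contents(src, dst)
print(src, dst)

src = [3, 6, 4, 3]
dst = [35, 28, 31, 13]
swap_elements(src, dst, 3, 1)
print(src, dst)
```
[3, 6, 4, 3] [35, 28, 31, 13]
[3, 6, 4, 28] [35, 3, 31, 13]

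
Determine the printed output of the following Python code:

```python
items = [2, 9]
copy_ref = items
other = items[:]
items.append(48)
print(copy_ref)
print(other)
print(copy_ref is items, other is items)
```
[2, 9, 48]
[2, 9]
True False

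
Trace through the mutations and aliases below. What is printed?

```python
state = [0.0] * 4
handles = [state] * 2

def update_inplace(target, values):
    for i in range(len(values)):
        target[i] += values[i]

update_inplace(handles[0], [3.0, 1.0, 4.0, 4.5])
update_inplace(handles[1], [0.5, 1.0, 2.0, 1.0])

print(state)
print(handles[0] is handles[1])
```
[3.5, 2.0, 6.0, 5.5]
True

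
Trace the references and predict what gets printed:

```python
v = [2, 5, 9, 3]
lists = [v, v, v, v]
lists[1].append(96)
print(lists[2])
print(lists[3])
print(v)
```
[2, 5, 9, 3, 96]
[2, 5, 9, 3, 96]
[2, 5, 9, 3, 96]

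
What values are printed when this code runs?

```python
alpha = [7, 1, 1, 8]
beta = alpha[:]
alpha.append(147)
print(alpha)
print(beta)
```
[7, 1, 1, 8, 147]
[7, 1, 1, 8]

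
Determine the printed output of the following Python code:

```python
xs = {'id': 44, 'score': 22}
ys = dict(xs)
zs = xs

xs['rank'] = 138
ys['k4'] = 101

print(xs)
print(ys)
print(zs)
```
{'id': 44, 'score': 22, 'rank': 138}
{'id': 44, 'score': 22, 'k4': 101}
{'id': 44, 'score': 22, 'rank': 138}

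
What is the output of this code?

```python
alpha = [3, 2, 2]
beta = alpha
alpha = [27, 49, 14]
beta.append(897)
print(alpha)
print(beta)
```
[27, 49, 14]
[3, 2, 2, 897]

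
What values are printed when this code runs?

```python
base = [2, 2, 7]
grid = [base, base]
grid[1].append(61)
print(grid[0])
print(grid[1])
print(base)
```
[2, 2, 7, 61]
[2, 2, 7, 61]
[2, 2, 7, 61]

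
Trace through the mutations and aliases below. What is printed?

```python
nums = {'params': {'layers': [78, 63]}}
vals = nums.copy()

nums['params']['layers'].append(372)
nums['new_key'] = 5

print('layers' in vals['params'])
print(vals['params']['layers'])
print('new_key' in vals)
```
True
[78, 63, 372]
False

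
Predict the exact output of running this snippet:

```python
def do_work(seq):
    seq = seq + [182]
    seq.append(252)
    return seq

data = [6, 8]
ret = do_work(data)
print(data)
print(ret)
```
[6, 8]
[6, 8, 182, 252]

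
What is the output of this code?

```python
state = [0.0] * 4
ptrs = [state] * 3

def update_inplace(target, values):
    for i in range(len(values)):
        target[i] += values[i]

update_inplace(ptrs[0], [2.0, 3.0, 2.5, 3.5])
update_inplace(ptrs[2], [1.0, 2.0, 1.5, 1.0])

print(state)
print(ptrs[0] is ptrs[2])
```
[3.0, 5.0, 4.0, 4.5]
True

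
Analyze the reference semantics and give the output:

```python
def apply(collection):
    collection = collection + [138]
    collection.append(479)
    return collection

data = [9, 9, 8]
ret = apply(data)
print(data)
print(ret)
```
[9, 9, 8]
[9, 9, 8, 138, 479]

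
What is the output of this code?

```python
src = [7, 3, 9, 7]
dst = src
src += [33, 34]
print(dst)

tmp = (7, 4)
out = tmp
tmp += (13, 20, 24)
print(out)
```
[7, 3, 9, 7, 33, 34]
(7, 4)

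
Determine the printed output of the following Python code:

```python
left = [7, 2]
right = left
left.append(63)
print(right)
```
[7, 2, 63]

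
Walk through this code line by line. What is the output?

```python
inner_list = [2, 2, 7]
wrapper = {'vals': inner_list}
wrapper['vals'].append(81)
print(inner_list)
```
[2, 2, 7, 81]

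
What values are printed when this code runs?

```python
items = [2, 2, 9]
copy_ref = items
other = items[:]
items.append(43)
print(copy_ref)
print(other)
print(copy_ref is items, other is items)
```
[2, 2, 9, 43]
[2, 2, 9]
True False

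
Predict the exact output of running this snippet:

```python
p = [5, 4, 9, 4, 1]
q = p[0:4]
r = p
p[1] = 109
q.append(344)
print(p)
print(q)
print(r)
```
[5, 109, 9, 4, 1]
[5, 4, 9, 4, 344]
[5, 109, 9, 4, 1]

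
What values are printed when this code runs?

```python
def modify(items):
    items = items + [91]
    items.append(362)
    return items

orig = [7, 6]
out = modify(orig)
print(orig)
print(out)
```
[7, 6]
[7, 6, 91, 362]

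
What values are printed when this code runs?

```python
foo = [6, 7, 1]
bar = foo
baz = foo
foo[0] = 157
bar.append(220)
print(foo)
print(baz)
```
[157, 7, 1, 220]
[157, 7, 1, 220]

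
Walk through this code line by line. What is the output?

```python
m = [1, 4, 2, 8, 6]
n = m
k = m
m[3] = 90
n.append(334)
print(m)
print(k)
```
[1, 4, 2, 90, 6, 334]
[1, 4, 2, 90, 6, 334]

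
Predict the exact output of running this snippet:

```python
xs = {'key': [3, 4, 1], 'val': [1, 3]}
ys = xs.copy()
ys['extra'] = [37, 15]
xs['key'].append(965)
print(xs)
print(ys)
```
{'key': [3, 4, 1, 965], 'val': [1, 3]}
{'key': [3, 4, 1, 965], 'val': [1, 3], 'extra': [37, 15]}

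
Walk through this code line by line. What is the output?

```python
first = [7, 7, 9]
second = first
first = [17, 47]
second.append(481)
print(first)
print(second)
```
[17, 47]
[7, 7, 9, 481]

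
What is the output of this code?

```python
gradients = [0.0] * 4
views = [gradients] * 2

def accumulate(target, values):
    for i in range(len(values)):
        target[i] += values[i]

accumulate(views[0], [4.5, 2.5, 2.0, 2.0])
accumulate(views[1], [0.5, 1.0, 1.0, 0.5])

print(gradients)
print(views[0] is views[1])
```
[5.0, 3.5, 3.0, 2.5]
True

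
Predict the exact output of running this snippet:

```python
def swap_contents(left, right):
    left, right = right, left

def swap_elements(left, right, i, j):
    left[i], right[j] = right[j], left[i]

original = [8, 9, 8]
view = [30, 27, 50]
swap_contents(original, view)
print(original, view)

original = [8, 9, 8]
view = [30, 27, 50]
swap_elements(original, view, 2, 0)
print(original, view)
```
[8, 9, 8] [30, 27, 50]
[8, 9, 30] [8, 27, 50]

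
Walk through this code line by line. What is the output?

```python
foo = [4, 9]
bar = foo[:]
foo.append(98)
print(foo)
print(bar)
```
[4, 9, 98]
[4, 9]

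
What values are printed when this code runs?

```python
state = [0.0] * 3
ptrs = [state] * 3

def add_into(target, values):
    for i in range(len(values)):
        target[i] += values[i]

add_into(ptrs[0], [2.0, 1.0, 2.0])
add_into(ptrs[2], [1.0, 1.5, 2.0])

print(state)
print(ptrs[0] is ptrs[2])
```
[3.0, 2.5, 4.0]
True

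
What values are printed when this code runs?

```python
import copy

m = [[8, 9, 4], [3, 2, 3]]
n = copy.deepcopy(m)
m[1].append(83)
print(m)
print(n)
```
[[8, 9, 4], [3, 2, 3, 83]]
[[8, 9, 4], [3, 2, 3]]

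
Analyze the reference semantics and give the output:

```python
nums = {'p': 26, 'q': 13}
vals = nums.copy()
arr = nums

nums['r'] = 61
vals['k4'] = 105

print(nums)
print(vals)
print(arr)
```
{'p': 26, 'q': 13, 'r': 61}
{'p': 26, 'q': 13, 'k4': 105}
{'p': 26, 'q': 13, 'r': 61}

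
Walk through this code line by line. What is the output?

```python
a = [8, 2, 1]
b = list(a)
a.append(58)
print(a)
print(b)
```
[8, 2, 1, 58]
[8, 2, 1]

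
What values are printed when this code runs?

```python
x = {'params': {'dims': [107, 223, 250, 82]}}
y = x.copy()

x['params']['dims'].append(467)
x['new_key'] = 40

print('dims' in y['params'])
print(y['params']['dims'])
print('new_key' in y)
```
True
[107, 223, 250, 82, 467]
False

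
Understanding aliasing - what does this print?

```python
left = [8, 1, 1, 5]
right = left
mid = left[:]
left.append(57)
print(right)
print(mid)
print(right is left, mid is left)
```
[8, 1, 1, 5, 57]
[8, 1, 1, 5]
True False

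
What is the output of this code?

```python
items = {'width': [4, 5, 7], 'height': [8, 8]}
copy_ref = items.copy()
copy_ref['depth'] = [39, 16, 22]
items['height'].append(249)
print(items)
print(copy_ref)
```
{'width': [4, 5, 7], 'height': [8, 8, 249]}
{'width': [4, 5, 7], 'height': [8, 8, 249], 'depth': [39, 16, 22]}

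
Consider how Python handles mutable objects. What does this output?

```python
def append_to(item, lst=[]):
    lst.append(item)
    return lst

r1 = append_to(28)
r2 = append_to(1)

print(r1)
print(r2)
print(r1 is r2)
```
[28, 1]
[28, 1]
True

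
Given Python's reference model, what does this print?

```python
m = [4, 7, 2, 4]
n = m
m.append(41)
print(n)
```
[4, 7, 2, 4, 41]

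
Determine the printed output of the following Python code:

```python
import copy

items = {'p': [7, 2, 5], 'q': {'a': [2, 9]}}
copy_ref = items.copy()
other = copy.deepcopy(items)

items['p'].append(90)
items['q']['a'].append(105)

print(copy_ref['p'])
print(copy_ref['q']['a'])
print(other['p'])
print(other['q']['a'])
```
[7, 2, 5, 90]
[2, 9, 105]
[7, 2, 5]
[2, 9]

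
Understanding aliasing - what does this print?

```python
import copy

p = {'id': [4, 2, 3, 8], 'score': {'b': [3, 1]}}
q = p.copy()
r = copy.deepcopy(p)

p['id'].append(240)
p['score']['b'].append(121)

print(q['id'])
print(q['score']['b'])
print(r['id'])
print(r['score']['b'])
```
[4, 2, 3, 8, 240]
[3, 1, 121]
[4, 2, 3, 8]
[3, 1]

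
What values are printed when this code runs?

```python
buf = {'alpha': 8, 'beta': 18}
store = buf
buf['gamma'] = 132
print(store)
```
{'alpha': 8, 'beta': 18, 'gamma': 132}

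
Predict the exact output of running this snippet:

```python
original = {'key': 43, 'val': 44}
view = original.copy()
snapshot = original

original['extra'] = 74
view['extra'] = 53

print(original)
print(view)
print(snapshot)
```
{'key': 43, 'val': 44, 'extra': 74}
{'key': 43, 'val': 44, 'extra': 53}
{'key': 43, 'val': 44, 'extra': 74}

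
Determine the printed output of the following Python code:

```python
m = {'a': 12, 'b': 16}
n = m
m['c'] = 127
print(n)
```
{'a': 12, 'b': 16, 'c': 127}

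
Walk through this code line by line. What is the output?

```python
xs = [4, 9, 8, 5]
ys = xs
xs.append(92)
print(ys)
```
[4, 9, 8, 5, 92]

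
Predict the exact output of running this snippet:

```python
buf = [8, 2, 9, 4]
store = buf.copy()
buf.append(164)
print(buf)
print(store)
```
[8, 2, 9, 4, 164]
[8, 2, 9, 4]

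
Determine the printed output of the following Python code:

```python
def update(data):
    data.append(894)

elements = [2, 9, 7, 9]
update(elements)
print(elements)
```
[2, 9, 7, 9, 894]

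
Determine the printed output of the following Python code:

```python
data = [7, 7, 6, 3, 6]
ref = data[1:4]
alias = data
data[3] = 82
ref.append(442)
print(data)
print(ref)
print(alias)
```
[7, 7, 6, 82, 6]
[7, 6, 3, 442]
[7, 7, 6, 82, 6]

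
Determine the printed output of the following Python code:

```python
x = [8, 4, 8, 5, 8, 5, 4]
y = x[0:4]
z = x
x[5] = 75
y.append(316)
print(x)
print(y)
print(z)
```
[8, 4, 8, 5, 8, 75, 4]
[8, 4, 8, 5, 316]
[8, 4, 8, 5, 8, 75, 4]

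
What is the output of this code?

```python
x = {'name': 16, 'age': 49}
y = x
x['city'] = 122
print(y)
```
{'name': 16, 'age': 49, 'city': 122}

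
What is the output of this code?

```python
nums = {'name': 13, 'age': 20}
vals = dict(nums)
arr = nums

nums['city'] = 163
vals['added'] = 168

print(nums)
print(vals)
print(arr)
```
{'name': 13, 'age': 20, 'city': 163}
{'name': 13, 'age': 20, 'added': 168}
{'name': 13, 'age': 20, 'city': 163}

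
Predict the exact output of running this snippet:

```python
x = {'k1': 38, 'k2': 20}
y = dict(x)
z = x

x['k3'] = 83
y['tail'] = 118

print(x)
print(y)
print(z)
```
{'k1': 38, 'k2': 20, 'k3': 83}
{'k1': 38, 'k2': 20, 'tail': 118}
{'k1': 38, 'k2': 20, 'k3': 83}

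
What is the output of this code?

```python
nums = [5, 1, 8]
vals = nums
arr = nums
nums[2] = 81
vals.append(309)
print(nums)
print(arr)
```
[5, 1, 81, 309]
[5, 1, 81, 309]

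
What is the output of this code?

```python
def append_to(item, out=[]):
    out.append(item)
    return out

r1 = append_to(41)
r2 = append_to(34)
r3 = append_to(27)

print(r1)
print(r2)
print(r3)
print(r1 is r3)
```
[41, 34, 27]
[41, 34, 27]
[41, 34, 27]
True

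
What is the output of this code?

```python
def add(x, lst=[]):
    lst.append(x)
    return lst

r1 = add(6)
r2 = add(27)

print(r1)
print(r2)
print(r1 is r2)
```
[6, 27]
[6, 27]
True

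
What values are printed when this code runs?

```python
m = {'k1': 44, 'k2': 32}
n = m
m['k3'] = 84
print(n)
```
{'k1': 44, 'k2': 32, 'k3': 84}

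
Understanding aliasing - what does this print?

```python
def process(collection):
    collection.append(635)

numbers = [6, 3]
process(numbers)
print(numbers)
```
[6, 3, 635]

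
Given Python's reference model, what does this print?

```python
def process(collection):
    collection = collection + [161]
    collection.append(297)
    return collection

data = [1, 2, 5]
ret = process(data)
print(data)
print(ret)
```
[1, 2, 5]
[1, 2, 5, 161, 297]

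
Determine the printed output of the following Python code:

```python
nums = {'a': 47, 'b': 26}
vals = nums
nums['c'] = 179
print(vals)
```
{'a': 47, 'b': 26, 'c': 179}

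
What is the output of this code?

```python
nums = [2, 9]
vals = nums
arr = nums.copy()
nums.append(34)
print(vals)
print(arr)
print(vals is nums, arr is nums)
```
[2, 9, 34]
[2, 9]
True False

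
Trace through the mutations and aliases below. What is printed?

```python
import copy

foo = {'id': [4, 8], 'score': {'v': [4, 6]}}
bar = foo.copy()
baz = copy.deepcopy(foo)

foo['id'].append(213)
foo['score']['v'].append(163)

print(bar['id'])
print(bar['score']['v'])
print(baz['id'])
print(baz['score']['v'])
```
[4, 8, 213]
[4, 6, 163]
[4, 8]
[4, 6]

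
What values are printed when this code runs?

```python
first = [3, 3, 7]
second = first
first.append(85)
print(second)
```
[3, 3, 7, 85]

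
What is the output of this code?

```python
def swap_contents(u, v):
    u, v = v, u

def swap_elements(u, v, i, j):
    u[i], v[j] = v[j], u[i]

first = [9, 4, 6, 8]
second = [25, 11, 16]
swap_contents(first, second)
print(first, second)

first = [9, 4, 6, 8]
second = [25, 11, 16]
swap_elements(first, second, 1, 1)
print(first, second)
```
[9, 4, 6, 8] [25, 11, 16]
[9, 11, 6, 8] [25, 4, 16]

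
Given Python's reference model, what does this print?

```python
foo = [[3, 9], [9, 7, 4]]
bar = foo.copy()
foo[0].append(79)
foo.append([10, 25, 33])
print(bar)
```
[[3, 9, 79], [9, 7, 4]]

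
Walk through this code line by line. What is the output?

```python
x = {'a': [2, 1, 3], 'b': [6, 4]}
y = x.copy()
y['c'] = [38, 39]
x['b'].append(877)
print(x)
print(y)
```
{'a': [2, 1, 3], 'b': [6, 4, 877]}
{'a': [2, 1, 3], 'b': [6, 4, 877], 'c': [38, 39]}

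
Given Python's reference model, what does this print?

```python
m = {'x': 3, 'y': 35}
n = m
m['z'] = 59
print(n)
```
{'x': 3, 'y': 35, 'z': 59}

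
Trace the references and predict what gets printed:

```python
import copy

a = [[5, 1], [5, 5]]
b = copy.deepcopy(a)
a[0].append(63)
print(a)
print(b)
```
[[5, 1, 63], [5, 5]]
[[5, 1], [5, 5]]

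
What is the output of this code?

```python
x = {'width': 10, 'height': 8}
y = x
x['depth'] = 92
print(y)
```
{'width': 10, 'height': 8, 'depth': 92}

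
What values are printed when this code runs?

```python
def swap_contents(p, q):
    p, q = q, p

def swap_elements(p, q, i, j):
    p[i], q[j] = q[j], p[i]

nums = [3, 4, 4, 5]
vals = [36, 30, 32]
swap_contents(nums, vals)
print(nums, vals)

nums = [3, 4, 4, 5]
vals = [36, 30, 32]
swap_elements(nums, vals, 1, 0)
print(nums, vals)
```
[3, 4, 4, 5] [36, 30, 32]
[3, 36, 4, 5] [4, 30, 32]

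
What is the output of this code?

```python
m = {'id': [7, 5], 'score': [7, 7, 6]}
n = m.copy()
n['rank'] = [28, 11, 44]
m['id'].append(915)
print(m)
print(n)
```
{'id': [7, 5, 915], 'score': [7, 7, 6]}
{'id': [7, 5, 915], 'score': [7, 7, 6], 'rank': [28, 11, 44]}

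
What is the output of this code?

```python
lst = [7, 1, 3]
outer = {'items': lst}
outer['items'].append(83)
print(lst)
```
[7, 1, 3, 83]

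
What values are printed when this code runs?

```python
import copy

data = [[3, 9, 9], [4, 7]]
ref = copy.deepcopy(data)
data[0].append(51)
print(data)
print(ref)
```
[[3, 9, 9, 51], [4, 7]]
[[3, 9, 9], [4, 7]]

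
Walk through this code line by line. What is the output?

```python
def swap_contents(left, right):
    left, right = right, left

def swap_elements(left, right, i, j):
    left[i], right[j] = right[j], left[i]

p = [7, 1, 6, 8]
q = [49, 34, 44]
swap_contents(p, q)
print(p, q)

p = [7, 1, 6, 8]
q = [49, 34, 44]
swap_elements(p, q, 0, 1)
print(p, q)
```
[7, 1, 6, 8] [49, 34, 44]
[34, 1, 6, 8] [49, 7, 44]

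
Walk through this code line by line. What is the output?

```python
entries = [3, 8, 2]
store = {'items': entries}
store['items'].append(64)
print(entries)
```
[3, 8, 2, 64]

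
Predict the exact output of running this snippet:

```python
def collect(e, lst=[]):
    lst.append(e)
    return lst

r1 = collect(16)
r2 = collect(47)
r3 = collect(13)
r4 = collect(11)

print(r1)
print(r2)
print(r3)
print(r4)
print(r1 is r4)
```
[16, 47, 13, 11]
[16, 47, 13, 11]
[16, 47, 13, 11]
[16, 47, 13, 11]
True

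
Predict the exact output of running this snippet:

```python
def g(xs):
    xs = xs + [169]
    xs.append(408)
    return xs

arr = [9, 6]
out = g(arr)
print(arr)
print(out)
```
[9, 6]
[9, 6, 169, 408]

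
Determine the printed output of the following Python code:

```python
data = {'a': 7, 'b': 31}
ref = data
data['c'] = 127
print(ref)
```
{'a': 7, 'b': 31, 'c': 127}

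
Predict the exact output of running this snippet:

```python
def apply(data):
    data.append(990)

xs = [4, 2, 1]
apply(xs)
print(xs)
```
[4, 2, 1, 990]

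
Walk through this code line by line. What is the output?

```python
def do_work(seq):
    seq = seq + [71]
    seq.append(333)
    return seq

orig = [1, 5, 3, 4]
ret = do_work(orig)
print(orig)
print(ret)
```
[1, 5, 3, 4]
[1, 5, 3, 4, 71, 333]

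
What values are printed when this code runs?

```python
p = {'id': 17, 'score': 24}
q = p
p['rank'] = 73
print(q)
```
{'id': 17, 'score': 24, 'rank': 73}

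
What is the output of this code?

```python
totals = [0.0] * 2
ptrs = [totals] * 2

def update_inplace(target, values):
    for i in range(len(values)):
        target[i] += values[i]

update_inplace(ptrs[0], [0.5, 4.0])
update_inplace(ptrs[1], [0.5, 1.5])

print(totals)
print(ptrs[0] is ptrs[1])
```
[1.0, 5.5]
True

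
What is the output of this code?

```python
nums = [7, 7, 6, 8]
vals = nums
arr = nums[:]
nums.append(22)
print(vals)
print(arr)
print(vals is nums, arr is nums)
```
[7, 7, 6, 8, 22]
[7, 7, 6, 8]
True False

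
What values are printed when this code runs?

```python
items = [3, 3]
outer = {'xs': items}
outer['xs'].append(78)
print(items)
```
[3, 3, 78]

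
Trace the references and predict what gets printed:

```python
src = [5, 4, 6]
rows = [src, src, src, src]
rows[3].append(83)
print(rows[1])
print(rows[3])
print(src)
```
[5, 4, 6, 83]
[5, 4, 6, 83]
[5, 4, 6, 83]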